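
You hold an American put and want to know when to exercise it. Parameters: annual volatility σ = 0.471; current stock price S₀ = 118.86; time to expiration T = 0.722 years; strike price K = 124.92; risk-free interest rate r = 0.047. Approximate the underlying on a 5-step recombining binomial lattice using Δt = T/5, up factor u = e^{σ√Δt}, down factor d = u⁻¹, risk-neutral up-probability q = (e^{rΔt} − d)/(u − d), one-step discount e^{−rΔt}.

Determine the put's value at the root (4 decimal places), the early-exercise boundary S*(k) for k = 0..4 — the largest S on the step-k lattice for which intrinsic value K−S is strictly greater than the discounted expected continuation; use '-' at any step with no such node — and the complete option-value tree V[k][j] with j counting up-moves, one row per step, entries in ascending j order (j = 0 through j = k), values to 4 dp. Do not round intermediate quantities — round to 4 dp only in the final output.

params: Δt=0.14440 u=1.19600 d=0.83612 q=0.47430 e^(-rΔt)=0.99324
t_5 payoffs: 76.3480 55.4423 25.5385 0.0000 0.0000 0.0000
t_4: node(4,0) S=58.0919 payoff=66.8281 vs cont=65.9832 → 66.8281 [stop]  node(4,1) S=83.0951 payoff=41.8249 vs cont=40.9799 → 41.8249 [stop]  node(4,2) S=118.8600 payoff=6.0600 vs cont=13.3348 → 13.3348 [wait]  node(4,3) S=170.0183 payoff=0.0000 vs cont=0.0000 → 0.0000 [wait]  node(4,4) S=243.1957 payoff=0.0000 vs cont=0.0000 → 0.0000 [wait]  ⇒ S*(4)=83.0951
t_3: node(3,0) S=69.4777 payoff=55.4423 vs cont=54.5973 → 55.4423 [stop]  node(3,1) S=99.3815 payoff=25.5385 vs cont=28.1206 → 28.1206 [wait]  node(3,2) S=142.1562 payoff=0.0000 vs cont=6.9627 → 6.9627 [wait]  node(3,3) S=203.3414 payoff=0.0000 vs cont=0.0000 → 0.0000 [wait]  ⇒ S*(3)=69.4777
t_2: node(2,0) S=83.0951 payoff=41.8249 vs cont=42.1963 → 42.1963 [wait]  node(2,1) S=118.8600 payoff=6.0600 vs cont=17.9632 → 17.9632 [wait]  node(2,2) S=170.0183 payoff=0.0000 vs cont=3.6356 → 3.6356 [wait]  ⇒ S*(2)=-
t_1: node(1,0) S=99.3815 payoff=25.5385 vs cont=30.4950 → 30.4950 [wait]  node(1,1) S=142.1562 payoff=0.0000 vs cont=11.0921 → 11.0921 [wait]  ⇒ S*(1)=-
t_0: node(0,0) S=118.8600 payoff=6.0600 vs cont=21.1482 → 21.1482 [wait]  ⇒ S*(0)=-

price = 21.1482
boundary = - - - 69.4777 83.0951
tree:
21.1482
30.4950 11.0921
42.1963 17.9632 3.6356
55.4423 28.1206 6.9627 0.0000
66.8281 41.8249 13.3348 0.0000 0.0000
76.3480 55.4423 25.5385 0.0000 0.0000 0.0000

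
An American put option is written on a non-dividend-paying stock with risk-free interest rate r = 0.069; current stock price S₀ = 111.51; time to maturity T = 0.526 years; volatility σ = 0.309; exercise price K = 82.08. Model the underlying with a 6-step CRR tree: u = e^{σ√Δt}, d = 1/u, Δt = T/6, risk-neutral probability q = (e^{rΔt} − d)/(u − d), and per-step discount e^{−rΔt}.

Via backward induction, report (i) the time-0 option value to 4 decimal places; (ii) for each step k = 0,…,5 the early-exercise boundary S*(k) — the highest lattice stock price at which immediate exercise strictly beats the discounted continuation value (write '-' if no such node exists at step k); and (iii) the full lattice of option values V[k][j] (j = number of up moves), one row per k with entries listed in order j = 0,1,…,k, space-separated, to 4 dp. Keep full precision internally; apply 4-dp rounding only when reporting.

Δt=0.08767, u=1.09581, d=0.91257, q=0.51026, disc=e^(-rΔt)=0.99397
k=6 terminal: V=max(K-S,0) → 17.6763 4.7445 0.0000 0.0000 0.0000 0.0000 0.0000
k=5: j=0 S=70.5740 intr=11.5060 cont=11.0110 V=11.5060[EX]; j=1 S=84.7447 intr=0.0000 cont=2.3096 V=2.3096[hold]; j=2 S=101.7607 intr=0.0000 cont=0.0000 V=0.0000[hold]; j=3 S=122.1934 intr=0.0000 cont=0.0000 V=0.0000[hold]; j=4 S=146.7287 intr=0.0000 cont=0.0000 V=0.0000[hold]; j=5 S=176.1906 intr=0.0000 cont=0.0000 V=0.0000[hold]  S*(5)=70.5740
k=4: j=0 S=77.3355 intr=4.7445 cont=6.7724 V=6.7724[hold]; j=1 S=92.8638 intr=0.0000 cont=1.1243 V=1.1243[hold]; j=2 S=111.5100 intr=0.0000 cont=0.0000 V=0.0000[hold]; j=3 S=133.9003 intr=0.0000 cont=0.0000 V=0.0000[hold]; j=4 S=160.7863 intr=0.0000 cont=0.0000 V=0.0000[hold]  S*(4)=-
k=3: j=0 S=84.7447 intr=0.0000 cont=3.8670 V=3.8670[hold]; j=1 S=101.7607 intr=0.0000 cont=0.5473 V=0.5473[hold]; j=2 S=122.1934 intr=0.0000 cont=0.0000 V=0.0000[hold]; j=3 S=146.7287 intr=0.0000 cont=0.0000 V=0.0000[hold]  S*(3)=-
k=2: j=0 S=92.8638 intr=0.0000 cont=2.1600 V=2.1600[hold]; j=1 S=111.5100 intr=0.0000 cont=0.2664 V=0.2664[hold]; j=2 S=133.9003 intr=0.0000 cont=0.0000 V=0.0000[hold]  S*(2)=-
k=1: j=0 S=101.7607 intr=0.0000 cont=1.1866 V=1.1866[hold]; j=1 S=122.1934 intr=0.0000 cont=0.1297 V=0.1297[hold]  S*(1)=-
k=0: j=0 S=111.5100 intr=0.0000 cont=0.6434 V=0.6434[hold]  S*(0)=-

price = 0.6434
boundary = - - - - - 70.5740
tree:
0.6434
1.1866 0.1297
2.1600 0.2664 0.0000
3.8670 0.5473 0.0000 0.0000
6.7724 1.1243 0.0000 0.0000 0.0000
11.5060 2.3096 0.0000 0.0000 0.0000 0.0000
17.6763 4.7445 0.0000 0.0000 0.0000 0.0000 0.0000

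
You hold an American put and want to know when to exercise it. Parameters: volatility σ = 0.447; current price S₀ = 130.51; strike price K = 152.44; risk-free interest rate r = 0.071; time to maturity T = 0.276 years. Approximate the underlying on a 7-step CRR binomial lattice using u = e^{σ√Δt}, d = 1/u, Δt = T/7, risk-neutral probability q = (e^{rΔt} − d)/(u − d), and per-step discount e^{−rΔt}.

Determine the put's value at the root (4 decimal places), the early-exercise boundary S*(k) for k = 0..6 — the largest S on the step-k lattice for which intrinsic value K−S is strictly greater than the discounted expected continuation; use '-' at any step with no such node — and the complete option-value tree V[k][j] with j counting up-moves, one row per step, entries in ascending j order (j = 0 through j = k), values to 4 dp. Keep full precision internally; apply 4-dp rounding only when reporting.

price = 25.6974
boundary = - - 109.2820 100.0002 109.2820 119.4253 130.5100
tree:
25.6974
33.8796 17.4488
43.1580 24.5529 10.2595
52.4398 33.2748 15.7441 4.6908
60.9332 43.1580 23.3241 8.0568 1.2641
68.7052 52.4398 33.0147 13.5144 2.5033 0.0000
75.8172 60.9332 43.1580 21.9300 4.9572 0.0000 0.0000
82.3251 68.7052 52.4398 33.0147 9.8164 0.0000 0.0000 0.0000

Δt=0.03943  u=1.09282  d=0.91507  q=0.49360  discount=0.99720
step 7 (expiry): payoffs max(K−S,0) = 82.3251 68.7052 52.4398 33.0147 9.8164 0.0000 0.0000 0.0000
step 6: (k=6,j=0): S=76.6228, (K−S)⁺=75.8172, hold=75.3910 ⇒ V=75.8172 exercise | (k=6,j=1): S=91.5068, (K−S)⁺=60.9332, hold=60.5070 ⇒ V=60.9332 exercise | (k=6,j=2): S=109.2820, (K−S)⁺=43.1580, hold=42.7319 ⇒ V=43.1580 exercise | (k=6,j=3): S=130.5100, (K−S)⁺=21.9300, hold=21.5039 ⇒ V=21.9300 exercise | (k=6,j=4): S=155.8616, (K−S)⁺=0.0000, hold=4.9572 ⇒ V=4.9572 continue | (k=6,j=5): S=186.1376, (K−S)⁺=0.0000, hold=0.0000 ⇒ V=0.0000 continue | (k=6,j=6): S=222.2948, (K−S)⁺=0.0000, hold=0.0000 ⇒ V=0.0000 continue  boundary S*=130.5100
step 5: (k=5,j=0): S=83.7348, (K−S)⁺=68.7052, hold=68.2791 ⇒ V=68.7052 exercise | (k=5,j=1): S=100.0002, (K−S)⁺=52.4398, hold=52.0136 ⇒ V=52.4398 exercise | (k=5,j=2): S=119.4253, (K−S)⁺=33.0147, hold=32.5886 ⇒ V=33.0147 exercise | (k=5,j=3): S=142.6236, (K−S)⁺=9.8164, hold=13.5144 ⇒ V=13.5144 continue | (k=5,j=4): S=170.3282, (K−S)⁺=0.0000, hold=2.5033 ⇒ V=2.5033 continue | (k=5,j=5): S=203.4144, (K−S)⁺=0.0000, hold=0.0000 ⇒ V=0.0000 continue  boundary S*=119.4253
step 4: (k=4,j=0): S=91.5068, (K−S)⁺=60.9332, hold=60.5070 ⇒ V=60.9332 exercise | (k=4,j=1): S=109.2820, (K−S)⁺=43.1580, hold=42.7319 ⇒ V=43.1580 exercise | (k=4,j=2): S=130.5100, (K−S)⁺=21.9300, hold=23.3241 ⇒ V=23.3241 continue | (k=4,j=3): S=155.8616, (K−S)⁺=0.0000, hold=8.0568 ⇒ V=8.0568 continue | (k=4,j=4): S=186.1376, (K−S)⁺=0.0000, hold=1.2641 ⇒ V=1.2641 continue  boundary S*=109.2820
step 3: (k=3,j=0): S=100.0002, (K−S)⁺=52.4398, hold=52.0136 ⇒ V=52.4398 exercise | (k=3,j=1): S=119.4253, (K−S)⁺=33.0147, hold=33.2748 ⇒ V=33.2748 continue | (k=3,j=2): S=142.6236, (K−S)⁺=9.8164, hold=15.7441 ⇒ V=15.7441 continue | (k=3,j=3): S=170.3282, (K−S)⁺=0.0000, hold=4.6908 ⇒ V=4.6908 continue  boundary S*=100.0002
step 2: (k=2,j=0): S=109.2820, (K−S)⁺=43.1580, hold=42.8599 ⇒ V=43.1580 exercise | (k=2,j=1): S=130.5100, (K−S)⁺=21.9300, hold=24.5529 ⇒ V=24.5529 continue | (k=2,j=2): S=155.8616, (K−S)⁺=0.0000, hold=10.2595 ⇒ V=10.2595 continue  boundary S*=109.2820
step 1: (k=1,j=0): S=119.4253, (K−S)⁺=33.0147, hold=33.8796 ⇒ V=33.8796 continue | (k=1,j=1): S=142.6236, (K−S)⁺=9.8164, hold=17.4488 ⇒ V=17.4488 continue  boundary S*=-
step 0: (k=0,j=0): S=130.5100, (K−S)⁺=21.9300, hold=25.6974 ⇒ V=25.6974 continue  boundary S*=-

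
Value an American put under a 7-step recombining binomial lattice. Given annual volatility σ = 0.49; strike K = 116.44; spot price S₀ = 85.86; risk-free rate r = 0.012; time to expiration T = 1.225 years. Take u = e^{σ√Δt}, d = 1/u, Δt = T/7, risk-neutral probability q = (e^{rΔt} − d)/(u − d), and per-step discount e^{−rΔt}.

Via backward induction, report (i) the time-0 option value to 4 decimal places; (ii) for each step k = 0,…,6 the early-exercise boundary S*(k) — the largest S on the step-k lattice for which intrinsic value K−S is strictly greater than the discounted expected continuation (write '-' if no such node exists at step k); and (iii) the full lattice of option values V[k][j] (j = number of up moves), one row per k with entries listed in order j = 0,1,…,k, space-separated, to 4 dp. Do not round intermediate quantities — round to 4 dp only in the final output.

Δt=0.17500  u=1.22750  d=0.81466  q=0.45403  discount=0.99790
step 7 (expiry): payoffs max(K−S,0) = 95.9928 85.6309 70.0180 46.4931 11.0466 0.0000 0.0000 0.0000
step 6: (k=6,j=0): S=25.0990, (K−S)⁺=91.3410, hold=91.0967 ⇒ V=91.3410 exercise | (k=6,j=1): S=37.8182, (K−S)⁺=78.6218, hold=78.3775 ⇒ V=78.6218 exercise | (k=6,j=2): S=56.9831, (K−S)⁺=59.4569, hold=59.2126 ⇒ V=59.4569 exercise | (k=6,j=3): S=85.8600, (K−S)⁺=30.5800, hold=30.3357 ⇒ V=30.5800 exercise | (k=6,j=4): S=129.3706, (K−S)⁺=0.0000, hold=6.0185 ⇒ V=6.0185 continue | (k=6,j=5): S=194.9309, (K−S)⁺=0.0000, hold=0.0000 ⇒ V=0.0000 continue | (k=6,j=6): S=293.7145, (K−S)⁺=0.0000, hold=0.0000 ⇒ V=0.0000 continue  boundary S*=85.8600
step 5: (k=5,j=0): S=30.8091, (K−S)⁺=85.6309, hold=85.3867 ⇒ V=85.6309 exercise | (k=5,j=1): S=46.4220, (K−S)⁺=70.0180, hold=69.7738 ⇒ V=70.0180 exercise | (k=5,j=2): S=69.9469, (K−S)⁺=46.4931, hold=46.2488 ⇒ V=46.4931 exercise | (k=5,j=3): S=105.3934, (K−S)⁺=11.0466, hold=19.3877 ⇒ V=19.3877 continue | (k=5,j=4): S=158.8028, (K−S)⁺=0.0000, hold=3.2791 ⇒ V=3.2791 continue | (k=5,j=5): S=239.2781, (K−S)⁺=0.0000, hold=0.0000 ⇒ V=0.0000 continue  boundary S*=69.9469
step 4: (k=4,j=0): S=37.8182, (K−S)⁺=78.6218, hold=78.3775 ⇒ V=78.6218 exercise | (k=4,j=1): S=56.9831, (K−S)⁺=59.4569, hold=59.2126 ⇒ V=59.4569 exercise | (k=4,j=2): S=85.8600, (K−S)⁺=30.5800, hold=34.1149 ⇒ V=34.1149 continue | (k=4,j=3): S=129.3706, (K−S)⁺=0.0000, hold=12.0487 ⇒ V=12.0487 continue | (k=4,j=4): S=194.9309, (K−S)⁺=0.0000, hold=1.7865 ⇒ V=1.7865 continue  boundary S*=56.9831
step 3: (k=3,j=0): S=46.4220, (K−S)⁺=70.0180, hold=69.7738 ⇒ V=70.0180 exercise | (k=3,j=1): S=69.9469, (K−S)⁺=46.4931, hold=47.8504 ⇒ V=47.8504 continue | (k=3,j=2): S=105.3934, (K−S)⁺=11.0466, hold=24.0457 ⇒ V=24.0457 continue | (k=3,j=3): S=158.8028, (K−S)⁺=0.0000, hold=7.3739 ⇒ V=7.3739 continue  boundary S*=46.4220
step 2: (k=2,j=0): S=56.9831, (K−S)⁺=59.4569, hold=59.8276 ⇒ V=59.8276 continue | (k=2,j=1): S=85.8600, (K−S)⁺=30.5800, hold=36.9647 ⇒ V=36.9647 continue | (k=2,j=2): S=129.3706, (K−S)⁺=0.0000, hold=16.4417 ⇒ V=16.4417 continue  boundary S*=-
step 1: (k=1,j=0): S=69.9469, (K−S)⁺=46.4931, hold=49.3435 ⇒ V=49.3435 continue | (k=1,j=1): S=105.3934, (K−S)⁺=11.0466, hold=27.5888 ⇒ V=27.5888 continue  boundary S*=-
step 0: (k=0,j=0): S=85.8600, (K−S)⁺=30.5800, hold=39.3835 ⇒ V=39.3835 continue  boundary S*=-

price = 39.3835
boundary = - - - 46.4220 56.9831 69.9469 85.8600
tree:
39.3835
49.3435 27.5888
59.8276 36.9647 16.4417
70.0180 47.8504 24.0457 7.3739
78.6218 59.4569 34.1149 12.0487 1.7865
85.6309 70.0180 46.4931 19.3877 3.2791 0.0000
91.3410 78.6218 59.4569 30.5800 6.0185 0.0000 0.0000
95.9928 85.6309 70.0180 46.4931 11.0466 0.0000 0.0000 0.0000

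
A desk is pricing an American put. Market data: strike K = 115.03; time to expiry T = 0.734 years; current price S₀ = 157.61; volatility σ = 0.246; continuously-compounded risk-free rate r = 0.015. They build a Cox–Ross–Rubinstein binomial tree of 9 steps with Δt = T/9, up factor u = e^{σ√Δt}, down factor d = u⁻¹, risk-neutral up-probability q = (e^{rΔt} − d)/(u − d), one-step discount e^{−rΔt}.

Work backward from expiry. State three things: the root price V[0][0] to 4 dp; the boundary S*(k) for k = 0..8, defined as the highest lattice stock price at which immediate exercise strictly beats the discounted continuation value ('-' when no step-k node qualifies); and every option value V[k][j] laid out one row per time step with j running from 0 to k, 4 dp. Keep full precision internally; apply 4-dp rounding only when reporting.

price = 0.7552
boundary = - - - - - - - 96.3855 103.4004
tree:
0.7552
1.2686 0.2253
2.1017 0.4086 0.0359
3.4253 0.7357 0.0707 0.0000
5.4721 1.3132 0.1392 0.0000 0.0000
8.5282 2.3196 0.2738 0.0000 0.0000 0.0000
12.8770 4.0440 0.5388 0.0000 0.0000 0.0000 0.0000
18.6445 6.9337 1.0601 0.0000 0.0000 0.0000 0.0000 0.0000
25.1834 11.6296 2.0859 0.0000 0.0000 0.0000 0.0000 0.0000 0.0000
31.2788 18.6445 4.1043 0.0000 0.0000 0.0000 0.0000 0.0000 0.0000 0.0000

Δt=0.08156, u=1.07278, d=0.93216, q=0.49115, disc=e^(-rΔt)=0.99878
k=9 terminal: V=max(K-S,0) → 31.2788 18.6445 4.1043 0.0000 0.0000 0.0000 0.0000 0.0000 0.0000 0.0000
k=8: j=0 S=89.8466 intr=25.1834 cont=25.0428 V=25.1834[EX]; j=1 S=103.4004 intr=11.6296 cont=11.4890 V=11.6296[EX]; j=2 S=118.9988 intr=0.0000 cont=2.0859 V=2.0859[hold]; j=3 S=136.9504 intr=0.0000 cont=0.0000 V=0.0000[hold]; j=4 S=157.6100 intr=0.0000 cont=0.0000 V=0.0000[hold]; j=5 S=181.3862 intr=0.0000 cont=0.0000 V=0.0000[hold]; j=6 S=208.7492 intr=0.0000 cont=0.0000 V=0.0000[hold]; j=7 S=240.2401 intr=0.0000 cont=0.0000 V=0.0000[hold]; j=8 S=276.4815 intr=0.0000 cont=0.0000 V=0.0000[hold]  S*(8)=103.4004
k=7: j=0 S=96.3855 intr=18.6445 cont=18.5038 V=18.6445[EX]; j=1 S=110.9257 intr=4.1043 cont=6.9337 V=6.9337[hold]; j=2 S=127.6594 intr=0.0000 cont=1.0601 V=1.0601[hold]; j=3 S=146.9175 intr=0.0000 cont=0.0000 V=0.0000[hold]; j=4 S=169.0807 intr=0.0000 cont=0.0000 V=0.0000[hold]; j=5 S=194.5874 intr=0.0000 cont=0.0000 V=0.0000[hold]; j=6 S=223.9418 intr=0.0000 cont=0.0000 V=0.0000[hold]; j=7 S=257.7245 intr=0.0000 cont=0.0000 V=0.0000[hold]  S*(7)=96.3855
k=6: j=0 S=103.4004 intr=11.6296 cont=12.8770 V=12.8770[hold]; j=1 S=118.9988 intr=0.0000 cont=4.0440 V=4.0440[hold]; j=2 S=136.9504 intr=0.0000 cont=0.5388 V=0.5388[hold]; j=3 S=157.6100 intr=0.0000 cont=0.0000 V=0.0000[hold]; j=4 S=181.3862 intr=0.0000 cont=0.0000 V=0.0000[hold]; j=5 S=208.7492 intr=0.0000 cont=0.0000 V=0.0000[hold]; j=6 S=240.2401 intr=0.0000 cont=0.0000 V=0.0000[hold]  S*(6)=-
k=5: j=0 S=110.9257 intr=4.1043 cont=8.5282 V=8.5282[hold]; j=1 S=127.6594 intr=0.0000 cont=2.3196 V=2.3196[hold]; j=2 S=146.9175 intr=0.0000 cont=0.2738 V=0.2738[hold]; j=3 S=169.0807 intr=0.0000 cont=0.0000 V=0.0000[hold]; j=4 S=194.5874 intr=0.0000 cont=0.0000 V=0.0000[hold]; j=5 S=223.9418 intr=0.0000 cont=0.0000 V=0.0000[hold]  S*(5)=-
k=4: j=0 S=118.9988 intr=0.0000 cont=5.4721 V=5.4721[hold]; j=1 S=136.9504 intr=0.0000 cont=1.3132 V=1.3132[hold]; j=2 S=157.6100 intr=0.0000 cont=0.1392 V=0.1392[hold]; j=3 S=181.3862 intr=0.0000 cont=0.0000 V=0.0000[hold]; j=4 S=208.7492 intr=0.0000 cont=0.0000 V=0.0000[hold]  S*(4)=-
k=3: j=0 S=127.6594 intr=0.0000 cont=3.4253 V=3.4253[hold]; j=1 S=146.9175 intr=0.0000 cont=0.7357 V=0.7357[hold]; j=2 S=169.0807 intr=0.0000 cont=0.0707 V=0.0707[hold]; j=3 S=194.5874 intr=0.0000 cont=0.0000 V=0.0000[hold]  S*(3)=-
k=2: j=0 S=136.9504 intr=0.0000 cont=2.1017 V=2.1017[hold]; j=1 S=157.6100 intr=0.0000 cont=0.4086 V=0.4086[hold]; j=2 S=181.3862 intr=0.0000 cont=0.0359 V=0.0359[hold]  S*(2)=-
k=1: j=0 S=146.9175 intr=0.0000 cont=1.2686 V=1.2686[hold]; j=1 S=169.0807 intr=0.0000 cont=0.2253 V=0.2253[hold]  S*(1)=-
k=0: j=0 S=157.6100 intr=0.0000 cont=0.7552 V=0.7552[hold]  S*(0)=-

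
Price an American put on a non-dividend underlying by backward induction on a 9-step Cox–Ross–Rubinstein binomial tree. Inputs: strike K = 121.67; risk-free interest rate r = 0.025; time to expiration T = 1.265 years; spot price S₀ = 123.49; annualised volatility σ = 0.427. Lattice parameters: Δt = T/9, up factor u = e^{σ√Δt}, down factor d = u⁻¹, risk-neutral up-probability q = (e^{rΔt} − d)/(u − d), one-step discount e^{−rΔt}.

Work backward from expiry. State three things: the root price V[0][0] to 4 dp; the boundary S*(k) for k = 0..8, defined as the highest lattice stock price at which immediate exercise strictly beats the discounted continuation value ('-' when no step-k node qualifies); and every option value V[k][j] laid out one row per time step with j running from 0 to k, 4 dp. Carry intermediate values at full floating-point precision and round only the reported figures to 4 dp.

params: Δt=0.14056 u=1.17361 d=0.85207 q=0.47101 e^(-rΔt)=0.99649
t_9 payoffs: 92.4343 81.4018 66.2061 45.2760 16.4478 0.0000 0.0000 0.0000 0.0000 0.0000
t_8: node(8,0) S=34.3114 payoff=87.3586 vs cont=86.9319 → 87.3586 [stop]  node(8,1) S=47.2592 payoff=74.4108 vs cont=73.9840 → 74.4108 [stop]  node(8,2) S=65.0931 payoff=56.5769 vs cont=56.1501 → 56.5769 [stop]  node(8,3) S=89.6568 payoff=32.0132 vs cont=31.5864 → 32.0132 [stop]  node(8,4) S=123.4900 payoff=0.0000 vs cont=8.6702 → 8.6702 [wait]  node(8,5) S=170.0906 payoff=0.0000 vs cont=0.0000 → 0.0000 [wait]  node(8,6) S=234.2765 payoff=0.0000 vs cont=0.0000 → 0.0000 [wait]  node(8,7) S=322.6838 payoff=0.0000 vs cont=0.0000 → 0.0000 [wait]  node(8,8) S=444.4528 payoff=0.0000 vs cont=0.0000 → 0.0000 [wait]  ⇒ S*(8)=89.6568
t_7: node(7,0) S=40.2682 payoff=81.4018 vs cont=80.9750 → 81.4018 [stop]  node(7,1) S=55.4639 payoff=66.2061 vs cont=65.7793 → 66.2061 [stop]  node(7,2) S=76.3940 payoff=45.2760 vs cont=44.8492 → 45.2760 [stop]  node(7,3) S=105.2222 payoff=16.4478 vs cont=20.9446 → 20.9446 [wait]  node(7,4) S=144.9292 payoff=0.0000 vs cont=4.5703 → 4.5703 [wait]  node(7,5) S=199.6202 payoff=0.0000 vs cont=0.0000 → 0.0000 [wait]  node(7,6) S=274.9495 payoff=0.0000 vs cont=0.0000 → 0.0000 [wait]  node(7,7) S=378.7053 payoff=0.0000 vs cont=0.0000 → 0.0000 [wait]  ⇒ S*(7)=76.3940
t_6: node(6,0) S=47.2592 payoff=74.4108 vs cont=73.9840 → 74.4108 [stop]  node(6,1) S=65.0931 payoff=56.5769 vs cont=56.1501 → 56.5769 [stop]  node(6,2) S=89.6568 payoff=32.0132 vs cont=33.6970 → 33.6970 [wait]  node(6,3) S=123.4900 payoff=0.0000 vs cont=13.1857 → 13.1857 [wait]  node(6,4) S=170.0906 payoff=0.0000 vs cont=2.4092 → 2.4092 [wait]  node(6,5) S=234.2765 payoff=0.0000 vs cont=0.0000 → 0.0000 [wait]  node(6,6) S=322.6838 payoff=0.0000 vs cont=0.0000 → 0.0000 [wait]  ⇒ S*(6)=65.0931
t_5: node(5,0) S=55.4639 payoff=66.2061 vs cont=65.7793 → 66.2061 [stop]  node(5,1) S=76.3940 payoff=45.2760 vs cont=45.6396 → 45.6396 [wait]  node(5,2) S=105.2222 payoff=16.4478 vs cont=23.9517 → 23.9517 [wait]  node(5,3) S=144.9292 payoff=0.0000 vs cont=8.0814 → 8.0814 [wait]  node(5,4) S=199.6202 payoff=0.0000 vs cont=1.2700 → 1.2700 [wait]  node(5,5) S=274.9495 payoff=0.0000 vs cont=0.0000 → 0.0000 [wait]  ⇒ S*(5)=55.4639
t_4: node(4,0) S=65.0931 payoff=56.5769 vs cont=56.3208 → 56.5769 [stop]  node(4,1) S=89.6568 payoff=32.0132 vs cont=35.3001 → 35.3001 [wait]  node(4,2) S=123.4900 payoff=0.0000 vs cont=16.4188 → 16.4188 [wait]  node(4,3) S=170.0906 payoff=0.0000 vs cont=4.8560 → 4.8560 [wait]  node(4,4) S=234.2765 payoff=0.0000 vs cont=0.6694 → 0.6694 [wait]  ⇒ S*(4)=65.0931
t_3: node(3,0) S=76.3940 payoff=45.2760 vs cont=46.3920 → 46.3920 [wait]  node(3,1) S=105.2222 payoff=16.4478 vs cont=26.3141 → 26.3141 [wait]  node(3,2) S=144.9292 payoff=0.0000 vs cont=10.9341 → 10.9341 [wait]  node(3,3) S=199.6202 payoff=0.0000 vs cont=2.8740 → 2.8740 [wait]  ⇒ S*(3)=-
t_2: node(2,0) S=89.6568 payoff=32.0132 vs cont=36.8055 → 36.8055 [wait]  node(2,1) S=123.4900 payoff=0.0000 vs cont=19.0031 → 19.0031 [wait]  node(2,2) S=170.0906 payoff=0.0000 vs cont=7.1127 → 7.1127 [wait]  ⇒ S*(2)=-
t_1: node(1,0) S=105.2222 payoff=16.4478 vs cont=28.3207 → 28.3207 [wait]  node(1,1) S=144.9292 payoff=0.0000 vs cont=13.3555 → 13.3555 [wait]  ⇒ S*(1)=-
t_0: node(0,0) S=123.4900 payoff=0.0000 vs cont=21.1973 → 21.1973 [wait]  ⇒ S*(0)=-

price = 21.1973
boundary = - - - - 65.0931 55.4639 65.0931 76.3940 89.6568
tree:
21.1973
28.3207 13.3555
36.8055 19.0031 7.1127
46.3920 26.3141 10.9341 2.8740
56.5769 35.3001 16.4188 4.8560 0.6694
66.2061 45.6396 23.9517 8.0814 1.2700 0.0000
74.4108 56.5769 33.6970 13.1857 2.4092 0.0000 0.0000
81.4018 66.2061 45.2760 20.9446 4.5703 0.0000 0.0000 0.0000
87.3586 74.4108 56.5769 32.0132 8.6702 0.0000 0.0000 0.0000 0.0000
92.4343 81.4018 66.2061 45.2760 16.4478 0.0000 0.0000 0.0000 0.0000 0.0000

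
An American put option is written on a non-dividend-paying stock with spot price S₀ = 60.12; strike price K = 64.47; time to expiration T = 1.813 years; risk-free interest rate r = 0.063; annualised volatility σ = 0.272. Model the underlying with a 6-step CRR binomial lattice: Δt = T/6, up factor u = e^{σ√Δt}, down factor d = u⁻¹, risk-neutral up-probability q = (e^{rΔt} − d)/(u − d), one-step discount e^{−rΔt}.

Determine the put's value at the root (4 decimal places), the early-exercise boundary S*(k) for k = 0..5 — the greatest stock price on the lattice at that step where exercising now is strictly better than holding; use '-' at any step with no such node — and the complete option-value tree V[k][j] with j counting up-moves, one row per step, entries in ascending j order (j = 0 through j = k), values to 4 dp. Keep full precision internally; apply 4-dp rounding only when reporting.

Δt=0.30217, u=1.16127, d=0.86112, q=0.52672, disc=e^(-rΔt)=0.98114
k=6 terminal: V=max(K-S,0) → 39.9562 31.4117 19.8890 4.3500 0.0000 0.0000 0.0000
k=5: j=0 S=28.4673 intr=36.0027 cont=34.7871 V=36.0027[EX]; j=1 S=38.3897 intr=26.0803 cont=24.8646 V=26.0803[EX]; j=2 S=51.7707 intr=12.6993 cont=11.4836 V=12.6993[EX]; j=3 S=69.8158 intr=0.0000 cont=2.0199 V=2.0199[hold]; j=4 S=94.1506 intr=0.0000 cont=0.0000 V=0.0000[hold]; j=5 S=126.9674 intr=0.0000 cont=0.0000 V=0.0000[hold]  S*(5)=51.7707
k=4: j=0 S=33.0583 intr=31.4117 cont=30.1960 V=31.4117[EX]; j=1 S=44.5810 intr=19.8890 cont=18.6733 V=19.8890[EX]; j=2 S=60.1200 intr=4.3500 cont=6.9408 V=6.9408[hold]; j=3 S=81.0752 intr=0.0000 cont=0.9380 V=0.9380[hold]; j=4 S=109.3346 intr=0.0000 cont=0.0000 V=0.0000[hold]  S*(4)=44.5810
k=3: j=0 S=38.3897 intr=26.0803 cont=24.8646 V=26.0803[EX]; j=1 S=51.7707 intr=12.6993 cont=12.8225 V=12.8225[hold]; j=2 S=69.8158 intr=0.0000 cont=3.7077 V=3.7077[hold]; j=3 S=94.1506 intr=0.0000 cont=0.4356 V=0.4356[hold]  S*(3)=38.3897
k=2: j=0 S=44.5810 intr=19.8890 cont=18.7370 V=19.8890[EX]; j=1 S=60.1200 intr=4.3500 cont=7.8703 V=7.8703[hold]; j=2 S=81.0752 intr=0.0000 cont=1.9468 V=1.9468[hold]  S*(2)=44.5810
k=1: j=0 S=51.7707 intr=12.6993 cont=13.3029 V=13.3029[hold]; j=1 S=69.8158 intr=0.0000 cont=4.6607 V=4.6607[hold]  S*(1)=-
k=0: j=0 S=60.1200 intr=4.3500 cont=8.5858 V=8.5858[hold]  S*(0)=-

price = 8.5858
boundary = - - 44.5810 38.3897 44.5810 51.7707
tree:
8.5858
13.3029 4.6607
19.8890 7.8703 1.9468
26.0803 12.8225 3.7077 0.4356
31.4117 19.8890 6.9408 0.9380 0.0000
36.0027 26.0803 12.6993 2.0199 0.0000 0.0000
39.9562 31.4117 19.8890 4.3500 0.0000 0.0000 0.0000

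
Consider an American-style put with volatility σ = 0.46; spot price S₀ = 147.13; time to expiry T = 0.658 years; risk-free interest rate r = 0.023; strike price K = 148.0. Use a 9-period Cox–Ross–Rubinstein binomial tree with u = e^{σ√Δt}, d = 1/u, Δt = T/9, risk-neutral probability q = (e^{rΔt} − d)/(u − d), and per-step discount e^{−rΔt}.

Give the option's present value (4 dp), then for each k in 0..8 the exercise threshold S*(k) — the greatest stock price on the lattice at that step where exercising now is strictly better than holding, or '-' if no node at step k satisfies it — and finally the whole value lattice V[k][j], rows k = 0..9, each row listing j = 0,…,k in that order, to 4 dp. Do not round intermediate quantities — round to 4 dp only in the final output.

price = 21.8080
boundary = - - - - 89.4605 78.9976 89.4605 101.3092 114.7272
tree:
21.8080
29.1974 13.7406
38.0071 19.5907 7.3413
47.9640 27.1672 11.3092 2.9938
58.5395 36.4775 17.0015 5.0752 0.7103
69.0024 47.1882 24.8012 8.4649 1.3569 0.0000
78.2416 58.5395 34.8438 13.8200 2.5924 0.0000 0.0000
86.4002 69.0024 46.6908 21.9094 4.9528 0.0000 0.0000 0.0000
93.6046 78.2416 58.5395 33.2728 9.4623 0.0000 0.0000 0.0000 0.0000
99.9665 86.4002 69.0024 46.6908 18.0777 0.0000 0.0000 0.0000 0.0000 0.0000

Δt=0.07311  u=1.13245  d=0.88304  q=0.47569  discount=0.99832
step 9 (expiry): payoffs max(K−S,0) = 99.9665 86.4002 69.0024 46.6908 18.0777 0.0000 0.0000 0.0000 0.0000 0.0000
step 8: (k=8,j=0): S=54.3954, (K−S)⁺=93.6046, hold=93.3560 ⇒ V=93.6046 exercise | (k=8,j=1): S=69.7584, (K−S)⁺=78.2416, hold=77.9929 ⇒ V=78.2416 exercise | (k=8,j=2): S=89.4605, (K−S)⁺=58.5395, hold=58.2908 ⇒ V=58.5395 exercise | (k=8,j=3): S=114.7272, (K−S)⁺=33.2728, hold=33.0241 ⇒ V=33.2728 exercise | (k=8,j=4): S=147.1300, (K−S)⁺=0.8700, hold=9.4623 ⇒ V=9.4623 continue | (k=8,j=5): S=188.6844, (K−S)⁺=0.0000, hold=0.0000 ⇒ V=0.0000 continue | (k=8,j=6): S=241.9752, (K−S)⁺=0.0000, hold=0.0000 ⇒ V=0.0000 continue | (k=8,j=7): S=310.3171, (K−S)⁺=0.0000, hold=0.0000 ⇒ V=0.0000 continue | (k=8,j=8): S=397.9611, (K−S)⁺=0.0000, hold=0.0000 ⇒ V=0.0000 continue  boundary S*=114.7272
step 7: (k=7,j=0): S=61.5998, (K−S)⁺=86.4002, hold=86.1515 ⇒ V=86.4002 exercise | (k=7,j=1): S=78.9976, (K−S)⁺=69.0024, hold=68.7537 ⇒ V=69.0024 exercise | (k=7,j=2): S=101.3092, (K−S)⁺=46.6908, hold=46.4421 ⇒ V=46.6908 exercise | (k=7,j=3): S=129.9223, (K−S)⁺=18.0777, hold=21.9094 ⇒ V=21.9094 continue | (k=7,j=4): S=166.6167, (K−S)⁺=0.0000, hold=4.9528 ⇒ V=4.9528 continue | (k=7,j=5): S=213.6749, (K−S)⁺=0.0000, hold=0.0000 ⇒ V=0.0000 continue | (k=7,j=6): S=274.0238, (K−S)⁺=0.0000, hold=0.0000 ⇒ V=0.0000 continue | (k=7,j=7): S=351.4173, (K−S)⁺=0.0000, hold=0.0000 ⇒ V=0.0000 continue  boundary S*=101.3092
step 6: (k=6,j=0): S=69.7584, (K−S)⁺=78.2416, hold=77.9929 ⇒ V=78.2416 exercise | (k=6,j=1): S=89.4605, (K−S)⁺=58.5395, hold=58.2908 ⇒ V=58.5395 exercise | (k=6,j=2): S=114.7272, (K−S)⁺=33.2728, hold=34.8438 ⇒ V=34.8438 continue | (k=6,j=3): S=147.1300, (K−S)⁺=0.8700, hold=13.8200 ⇒ V=13.8200 continue | (k=6,j=4): S=188.6844, (K−S)⁺=0.0000, hold=2.5924 ⇒ V=2.5924 continue | (k=6,j=5): S=241.9752, (K−S)⁺=0.0000, hold=0.0000 ⇒ V=0.0000 continue | (k=6,j=6): S=310.3171, (K−S)⁺=0.0000, hold=0.0000 ⇒ V=0.0000 continue  boundary S*=89.4605
step 5: (k=5,j=0): S=78.9976, (K−S)⁺=69.0024, hold=68.7537 ⇒ V=69.0024 exercise | (k=5,j=1): S=101.3092, (K−S)⁺=46.6908, hold=47.1882 ⇒ V=47.1882 continue | (k=5,j=2): S=129.9223, (K−S)⁺=18.0777, hold=24.8012 ⇒ V=24.8012 continue | (k=5,j=3): S=166.6167, (K−S)⁺=0.0000, hold=8.4649 ⇒ V=8.4649 continue | (k=5,j=4): S=213.6749, (K−S)⁺=0.0000, hold=1.3569 ⇒ V=1.3569 continue | (k=5,j=5): S=274.0238, (K−S)⁺=0.0000, hold=0.0000 ⇒ V=0.0000 continue  boundary S*=78.9976
step 4: (k=4,j=0): S=89.4605, (K−S)⁺=58.5395, hold=58.5270 ⇒ V=58.5395 exercise | (k=4,j=1): S=114.7272, (K−S)⁺=33.2728, hold=36.4775 ⇒ V=36.4775 continue | (k=4,j=2): S=147.1300, (K−S)⁺=0.8700, hold=17.0015 ⇒ V=17.0015 continue | (k=4,j=3): S=188.6844, (K−S)⁺=0.0000, hold=5.0752 ⇒ V=5.0752 continue | (k=4,j=4): S=241.9752, (K−S)⁺=0.0000, hold=0.7103 ⇒ V=0.7103 continue  boundary S*=89.4605
step 3: (k=3,j=0): S=101.3092, (K−S)⁺=46.6908, hold=47.9640 ⇒ V=47.9640 continue | (k=3,j=1): S=129.9223, (K−S)⁺=18.0777, hold=27.1672 ⇒ V=27.1672 continue | (k=3,j=2): S=166.6167, (K−S)⁺=0.0000, hold=11.3092 ⇒ V=11.3092 continue | (k=3,j=3): S=213.6749, (K−S)⁺=0.0000, hold=2.9938 ⇒ V=2.9938 continue  boundary S*=-
step 2: (k=2,j=0): S=114.7272, (K−S)⁺=33.2728, hold=38.0071 ⇒ V=38.0071 continue | (k=2,j=1): S=147.1300, (K−S)⁺=0.8700, hold=19.5907 ⇒ V=19.5907 continue | (k=2,j=2): S=188.6844, (K−S)⁺=0.0000, hold=7.3413 ⇒ V=7.3413 continue  boundary S*=-
step 1: (k=1,j=0): S=129.9223, (K−S)⁺=18.0777, hold=29.1974 ⇒ V=29.1974 continue | (k=1,j=1): S=166.6167, (K−S)⁺=0.0000, hold=13.7406 ⇒ V=13.7406 continue  boundary S*=-
step 0: (k=0,j=0): S=147.1300, (K−S)⁺=0.8700, hold=21.8080 ⇒ V=21.8080 continue  boundary S*=-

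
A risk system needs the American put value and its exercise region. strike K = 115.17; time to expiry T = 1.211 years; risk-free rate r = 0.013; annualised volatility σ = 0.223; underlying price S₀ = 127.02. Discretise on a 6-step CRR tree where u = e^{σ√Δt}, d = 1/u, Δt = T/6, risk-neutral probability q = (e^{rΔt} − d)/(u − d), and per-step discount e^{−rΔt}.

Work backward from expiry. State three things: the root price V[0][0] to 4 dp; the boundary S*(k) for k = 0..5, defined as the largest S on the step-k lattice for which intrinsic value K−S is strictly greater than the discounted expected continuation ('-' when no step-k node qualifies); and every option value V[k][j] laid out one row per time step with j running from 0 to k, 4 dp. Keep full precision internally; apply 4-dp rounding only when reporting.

Δt=0.20183  u=1.10538  d=0.90467  q=0.48807  discount=0.99738
step 6 (expiry): payoffs max(K−S,0) = 45.5371 30.0888 11.2132 0.0000 0.0000 0.0000 0.0000
step 5: (k=5,j=0): S=76.9704, (K−S)⁺=38.1996, hold=37.8978 ⇒ V=38.1996 exercise | (k=5,j=1): S=94.0466, (K−S)⁺=21.1234, hold=20.8216 ⇒ V=21.1234 exercise | (k=5,j=2): S=114.9112, (K−S)⁺=0.2588, hold=5.7254 ⇒ V=5.7254 continue | (k=5,j=3): S=140.4047, (K−S)⁺=0.0000, hold=0.0000 ⇒ V=0.0000 continue | (k=5,j=4): S=171.5541, (K−S)⁺=0.0000, hold=0.0000 ⇒ V=0.0000 continue | (k=5,j=5): S=209.6140, (K−S)⁺=0.0000, hold=0.0000 ⇒ V=0.0000 continue  boundary S*=94.0466
step 4: (k=4,j=0): S=85.0812, (K−S)⁺=30.0888, hold=29.7870 ⇒ V=30.0888 exercise | (k=4,j=1): S=103.9568, (K−S)⁺=11.2132, hold=13.5725 ⇒ V=13.5725 continue | (k=4,j=2): S=127.0200, (K−S)⁺=0.0000, hold=2.9234 ⇒ V=2.9234 continue | (k=4,j=3): S=155.1999, (K−S)⁺=0.0000, hold=0.0000 ⇒ V=0.0000 continue | (k=4,j=4): S=189.6316, (K−S)⁺=0.0000, hold=0.0000 ⇒ V=0.0000 continue  boundary S*=85.0812
step 3: (k=3,j=0): S=94.0466, (K−S)⁺=21.1234, hold=21.9701 ⇒ V=21.9701 continue | (k=3,j=1): S=114.9112, (K−S)⁺=0.2588, hold=8.3531 ⇒ V=8.3531 continue | (k=3,j=2): S=140.4047, (K−S)⁺=0.0000, hold=1.4926 ⇒ V=1.4926 continue | (k=3,j=3): S=171.5541, (K−S)⁺=0.0000, hold=0.0000 ⇒ V=0.0000 continue  boundary S*=-
step 2: (k=2,j=0): S=103.9568, (K−S)⁺=11.2132, hold=15.2839 ⇒ V=15.2839 continue | (k=2,j=1): S=127.0200, (K−S)⁺=0.0000, hold=4.9916 ⇒ V=4.9916 continue | (k=2,j=2): S=155.1999, (K−S)⁺=0.0000, hold=0.7621 ⇒ V=0.7621 continue  boundary S*=-
step 1: (k=1,j=0): S=114.9112, (K−S)⁺=0.2588, hold=10.2337 ⇒ V=10.2337 continue | (k=1,j=1): S=140.4047, (K−S)⁺=0.0000, hold=2.9197 ⇒ V=2.9197 continue  boundary S*=-
step 0: (k=0,j=0): S=127.0200, (K−S)⁺=0.0000, hold=6.6465 ⇒ V=6.6465 continue  boundary S*=-

price = 6.6465
boundary = - - - - 85.0812 94.0466
tree:
6.6465
10.2337 2.9197
15.2839 4.9916 0.7621
21.9701 8.3531 1.4926 0.0000
30.0888 13.5725 2.9234 0.0000 0.0000
38.1996 21.1234 5.7254 0.0000 0.0000 0.0000
45.5371 30.0888 11.2132 0.0000 0.0000 0.0000 0.0000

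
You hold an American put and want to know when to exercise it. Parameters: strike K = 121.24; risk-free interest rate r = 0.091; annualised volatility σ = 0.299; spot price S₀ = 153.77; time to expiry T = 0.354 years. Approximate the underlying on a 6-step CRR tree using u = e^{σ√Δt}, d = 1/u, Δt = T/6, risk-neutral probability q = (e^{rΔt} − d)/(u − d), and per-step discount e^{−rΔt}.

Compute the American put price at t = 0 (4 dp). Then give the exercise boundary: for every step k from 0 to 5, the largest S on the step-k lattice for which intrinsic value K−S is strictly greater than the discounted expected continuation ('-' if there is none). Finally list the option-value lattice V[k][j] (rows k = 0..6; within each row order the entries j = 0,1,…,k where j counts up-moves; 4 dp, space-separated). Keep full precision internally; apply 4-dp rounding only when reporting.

params: Δt=0.05900 u=1.07533 d=0.92995 q=0.51888 e^(-rΔt)=0.99465
t_6 payoffs: 21.7858 6.2379 0.0000 0.0000 0.0000 0.0000 0.0000
t_5: node(5,0) S=106.9460 payoff=14.2940 vs cont=13.6448 → 14.2940 [stop]  node(5,1) S=123.6651 payoff=0.0000 vs cont=2.9851 → 2.9851 [wait]  node(5,2) S=142.9981 payoff=0.0000 vs cont=0.0000 → 0.0000 [wait]  node(5,3) S=165.3534 payoff=0.0000 vs cont=0.0000 → 0.0000 [wait]  node(5,4) S=191.2035 payoff=0.0000 vs cont=0.0000 → 0.0000 [wait]  node(5,5) S=221.0949 payoff=0.0000 vs cont=0.0000 → 0.0000 [wait]  ⇒ S*(5)=106.9460
t_4: node(4,0) S=115.0021 payoff=6.2379 vs cont=8.3809 → 8.3809 [wait]  node(4,1) S=132.9807 payoff=0.0000 vs cont=1.4285 → 1.4285 [wait]  node(4,2) S=153.7700 payoff=0.0000 vs cont=0.0000 → 0.0000 [wait]  node(4,3) S=177.8093 payoff=0.0000 vs cont=0.0000 → 0.0000 [wait]  node(4,4) S=205.6068 payoff=0.0000 vs cont=0.0000 → 0.0000 [wait]  ⇒ S*(4)=-
t_3: node(3,0) S=123.6651 payoff=0.0000 vs cont=4.7479 → 4.7479 [wait]  node(3,1) S=142.9981 payoff=0.0000 vs cont=0.6836 → 0.6836 [wait]  node(3,2) S=165.3534 payoff=0.0000 vs cont=0.0000 → 0.0000 [wait]  node(3,3) S=191.2035 payoff=0.0000 vs cont=0.0000 → 0.0000 [wait]  ⇒ S*(3)=-
t_2: node(2,0) S=132.9807 payoff=0.0000 vs cont=2.6249 → 2.6249 [wait]  node(2,1) S=153.7700 payoff=0.0000 vs cont=0.3271 → 0.3271 [wait]  node(2,2) S=177.8093 payoff=0.0000 vs cont=0.0000 → 0.0000 [wait]  ⇒ S*(2)=-
t_1: node(1,0) S=142.9981 payoff=0.0000 vs cont=1.4249 → 1.4249 [wait]  node(1,1) S=165.3534 payoff=0.0000 vs cont=0.1565 → 0.1565 [wait]  ⇒ S*(1)=-
t_0: node(0,0) S=153.7700 payoff=0.0000 vs cont=0.7627 → 0.7627 [wait]  ⇒ S*(0)=-

price = 0.7627
boundary = - - - - - 106.9460
tree:
0.7627
1.4249 0.1565
2.6249 0.3271 0.0000
4.7479 0.6836 0.0000 0.0000
8.3809 1.4285 0.0000 0.0000 0.0000
14.2940 2.9851 0.0000 0.0000 0.0000 0.0000
21.7858 6.2379 0.0000 0.0000 0.0000 0.0000 0.0000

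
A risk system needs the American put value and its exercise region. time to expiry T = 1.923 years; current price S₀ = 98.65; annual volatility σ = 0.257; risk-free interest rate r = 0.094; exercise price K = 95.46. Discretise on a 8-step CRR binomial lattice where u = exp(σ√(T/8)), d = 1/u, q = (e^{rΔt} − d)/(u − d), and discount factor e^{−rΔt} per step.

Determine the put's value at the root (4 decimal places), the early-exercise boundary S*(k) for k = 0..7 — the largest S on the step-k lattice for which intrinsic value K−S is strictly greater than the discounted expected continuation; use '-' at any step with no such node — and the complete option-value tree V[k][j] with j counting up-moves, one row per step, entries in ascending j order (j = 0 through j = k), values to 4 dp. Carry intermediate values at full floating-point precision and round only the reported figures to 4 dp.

price = 6.7777
boundary = - - 76.6749 67.5976 76.6749 67.5976 76.6749 86.9711
tree:
6.7777
11.4625 3.3586
18.7851 6.1539 1.2905
27.8624 10.9505 2.6212 0.2934
35.8651 18.7851 5.2170 0.6804 0.0000
42.9204 27.8624 10.0997 1.5781 0.0000 0.0000
49.1404 35.8651 18.7851 3.6601 0.0000 0.0000 0.0000
54.6240 42.9204 27.8624 8.4889 0.0000 0.0000 0.0000 0.0000
59.4585 49.1404 35.8651 18.7851 0.0000 0.0000 0.0000 0.0000 0.0000

Δt=0.24038  u=1.13428  d=0.88161  q=0.55898  discount=0.97766
step 8 (expiry): payoffs max(K−S,0) = 59.4585 49.1404 35.8651 18.7851 0.0000 0.0000 0.0000 0.0000 0.0000
step 7: (k=7,j=0): S=40.8360, (K−S)⁺=54.6240, hold=52.4913 ⇒ V=54.6240 exercise | (k=7,j=1): S=52.5396, (K−S)⁺=42.9204, hold=40.7876 ⇒ V=42.9204 exercise | (k=7,j=2): S=67.5976, (K−S)⁺=27.8624, hold=25.7297 ⇒ V=27.8624 exercise | (k=7,j=3): S=86.9711, (K−S)⁺=8.4889, hold=8.0994 ⇒ V=8.4889 exercise | (k=7,j=4): S=111.8972, (K−S)⁺=0.0000, hold=0.0000 ⇒ V=0.0000 continue | (k=7,j=5): S=143.9671, (K−S)⁺=0.0000, hold=0.0000 ⇒ V=0.0000 continue | (k=7,j=6): S=185.2282, (K−S)⁺=0.0000, hold=0.0000 ⇒ V=0.0000 continue | (k=7,j=7): S=238.3149, (K−S)⁺=0.0000, hold=0.0000 ⇒ V=0.0000 continue  boundary S*=86.9711
step 6: (k=6,j=0): S=46.3196, (K−S)⁺=49.1404, hold=47.0076 ⇒ V=49.1404 exercise | (k=6,j=1): S=59.5949, (K−S)⁺=35.8651, hold=33.7324 ⇒ V=35.8651 exercise | (k=6,j=2): S=76.6749, (K−S)⁺=18.7851, hold=16.6524 ⇒ V=18.7851 exercise | (k=6,j=3): S=98.6500, (K−S)⁺=0.0000, hold=3.6601 ⇒ V=3.6601 continue | (k=6,j=4): S=126.9232, (K−S)⁺=0.0000, hold=0.0000 ⇒ V=0.0000 continue | (k=6,j=5): S=163.2996, (K−S)⁺=0.0000, hold=0.0000 ⇒ V=0.0000 continue | (k=6,j=6): S=210.1015, (K−S)⁺=0.0000, hold=0.0000 ⇒ V=0.0000 continue  boundary S*=76.6749
step 5: (k=5,j=0): S=52.5396, (K−S)⁺=42.9204, hold=40.7876 ⇒ V=42.9204 exercise | (k=5,j=1): S=67.5976, (K−S)⁺=27.8624, hold=25.7297 ⇒ V=27.8624 exercise | (k=5,j=2): S=86.9711, (K−S)⁺=8.4889, hold=10.0997 ⇒ V=10.0997 continue | (k=5,j=3): S=111.8972, (K−S)⁺=0.0000, hold=1.5781 ⇒ V=1.5781 continue | (k=5,j=4): S=143.9671, (K−S)⁺=0.0000, hold=0.0000 ⇒ V=0.0000 continue | (k=5,j=5): S=185.2282, (K−S)⁺=0.0000, hold=0.0000 ⇒ V=0.0000 continue  boundary S*=67.5976
step 4: (k=4,j=0): S=59.5949, (K−S)⁺=35.8651, hold=33.7324 ⇒ V=35.8651 exercise | (k=4,j=1): S=76.6749, (K−S)⁺=18.7851, hold=17.5327 ⇒ V=18.7851 exercise | (k=4,j=2): S=98.6500, (K−S)⁺=0.0000, hold=5.2170 ⇒ V=5.2170 continue | (k=4,j=3): S=126.9232, (K−S)⁺=0.0000, hold=0.6804 ⇒ V=0.6804 continue | (k=4,j=4): S=163.2996, (K−S)⁺=0.0000, hold=0.0000 ⇒ V=0.0000 continue  boundary S*=76.6749
step 3: (k=3,j=0): S=67.5976, (K−S)⁺=27.8624, hold=25.7297 ⇒ V=27.8624 exercise | (k=3,j=1): S=86.9711, (K−S)⁺=8.4889, hold=10.9505 ⇒ V=10.9505 continue | (k=3,j=2): S=111.8972, (K−S)⁺=0.0000, hold=2.6212 ⇒ V=2.6212 continue | (k=3,j=3): S=143.9671, (K−S)⁺=0.0000, hold=0.2934 ⇒ V=0.2934 continue  boundary S*=67.5976
step 2: (k=2,j=0): S=76.6749, (K−S)⁺=18.7851, hold=17.9976 ⇒ V=18.7851 exercise | (k=2,j=1): S=98.6500, (K−S)⁺=0.0000, hold=6.1539 ⇒ V=6.1539 continue | (k=2,j=2): S=126.9232, (K−S)⁺=0.0000, hold=1.2905 ⇒ V=1.2905 continue  boundary S*=76.6749
step 1: (k=1,j=0): S=86.9711, (K−S)⁺=8.4889, hold=11.4625 ⇒ V=11.4625 continue | (k=1,j=1): S=111.8972, (K−S)⁺=0.0000, hold=3.3586 ⇒ V=3.3586 continue  boundary S*=-
step 0: (k=0,j=0): S=98.6500, (K−S)⁺=0.0000, hold=6.7777 ⇒ V=6.7777 continue  boundary S*=-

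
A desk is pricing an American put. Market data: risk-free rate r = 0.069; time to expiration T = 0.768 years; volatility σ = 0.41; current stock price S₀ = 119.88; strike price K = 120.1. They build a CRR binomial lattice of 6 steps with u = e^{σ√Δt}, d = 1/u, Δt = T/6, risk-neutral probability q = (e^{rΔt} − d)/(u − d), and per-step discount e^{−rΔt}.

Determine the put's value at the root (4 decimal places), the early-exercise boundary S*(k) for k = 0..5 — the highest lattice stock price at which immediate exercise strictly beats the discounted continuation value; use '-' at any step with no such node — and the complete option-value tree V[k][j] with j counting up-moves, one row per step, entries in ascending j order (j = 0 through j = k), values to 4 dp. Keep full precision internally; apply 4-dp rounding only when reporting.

price = 14.1717
boundary = - - - 77.2026 89.3999 103.5242
tree:
14.1717
21.4062 7.0020
31.0791 11.8642 2.1381
42.8974 19.5093 4.2318 0.0278
53.4305 30.7001 8.3755 0.0554 0.0000
62.5266 42.8974 16.5758 0.1104 0.0000 0.0000
70.3816 53.4305 30.7001 0.2200 0.0000 0.0000 0.0000

params: Δt=0.12800 u=1.15799 d=0.86357 q=0.49352 e^(-rΔt)=0.99121
t_6 payoffs: 70.3816 53.4305 30.7001 0.2200 0.0000 0.0000 0.0000
t_5: node(5,0) S=57.5734 payoff=62.5266 vs cont=61.4705 → 62.5266 [stop]  node(5,1) S=77.2026 payoff=42.8974 vs cont=41.8414 → 42.8974 [stop]  node(5,2) S=103.5242 payoff=16.5758 vs cont=15.5198 → 16.5758 [stop]  node(5,3) S=138.8199 payoff=0.0000 vs cont=0.1104 → 0.1104 [wait]  node(5,4) S=186.1494 payoff=0.0000 vs cont=0.0000 → 0.0000 [wait]  node(5,5) S=249.6155 payoff=0.0000 vs cont=0.0000 → 0.0000 [wait]  ⇒ S*(5)=103.5242
t_4: node(4,0) S=66.6695 payoff=53.4305 vs cont=52.3745 → 53.4305 [stop]  node(4,1) S=89.3999 payoff=30.7001 vs cont=29.6441 → 30.7001 [stop]  node(4,2) S=119.8800 payoff=0.2200 vs cont=8.3755 → 8.3755 [wait]  node(4,3) S=160.7521 payoff=0.0000 vs cont=0.0554 → 0.0554 [wait]  node(4,4) S=215.5592 payoff=0.0000 vs cont=0.0000 → 0.0000 [wait]  ⇒ S*(4)=89.3999
t_3: node(3,0) S=77.2026 payoff=42.8974 vs cont=41.8414 → 42.8974 [stop]  node(3,1) S=103.5242 payoff=16.5758 vs cont=19.5093 → 19.5093 [wait]  node(3,2) S=138.8199 payoff=0.0000 vs cont=4.2318 → 4.2318 [wait]  node(3,3) S=186.1494 payoff=0.0000 vs cont=0.0278 → 0.0278 [wait]  ⇒ S*(3)=77.2026
t_2: node(2,0) S=89.3999 payoff=30.7001 vs cont=31.0791 → 31.0791 [wait]  node(2,1) S=119.8800 payoff=0.2200 vs cont=11.8642 → 11.8642 [wait]  node(2,2) S=160.7521 payoff=0.0000 vs cont=2.1381 → 2.1381 [wait]  ⇒ S*(2)=-
t_1: node(1,0) S=103.5242 payoff=16.5758 vs cont=21.4062 → 21.4062 [wait]  node(1,1) S=138.8199 payoff=0.0000 vs cont=7.0020 → 7.0020 [wait]  ⇒ S*(1)=-
t_0: node(0,0) S=119.8800 payoff=0.2200 vs cont=14.1717 → 14.1717 [wait]  ⇒ S*(0)=-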